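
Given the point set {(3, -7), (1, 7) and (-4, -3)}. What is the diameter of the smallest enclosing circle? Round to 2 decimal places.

14.14

Call the three points A, B, C in the order given.
Side lengths²: AB² = 200, AC² = 65, BC² = 125.
Since AB² = 200 ≥ 125 + 65 = 190, the angle opposite AB is not acute, so the smallest enclosing circle has AB as diameter.
Centre = midpoint of AB = (2, 0), r² = 200/4 = 50.
Diameter = 2r = 2√50 ≈ 14.14.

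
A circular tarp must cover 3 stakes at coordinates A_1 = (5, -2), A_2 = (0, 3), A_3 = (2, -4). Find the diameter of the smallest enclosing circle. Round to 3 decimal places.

7.424

Side lengths²: A_1A_2² = 50, A_1A_3² = 13, A_2A_3² = 53.
Since A_2A_3² = 53 < 50 + 13 = 63, the triangle is acute, so the smallest enclosing circle is the circumcircle.
Circumcentre = (1.7, -0.3), r² = 13.78.
Diameter = 2r = 2√(13.78) ≈ 7.424.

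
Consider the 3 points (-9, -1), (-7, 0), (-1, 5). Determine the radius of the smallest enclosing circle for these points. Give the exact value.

5

Call the three points A, B, C in the order given.
Side lengths²: AB² = 5, AC² = 100, BC² = 61.
Since AC² = 100 ≥ 61 + 5 = 66, the angle opposite AC is not acute, so the smallest enclosing circle has AC as diameter.
Centre = midpoint of AC = (-5, 2), r² = 100/4 = 25.
r = √25 = 5.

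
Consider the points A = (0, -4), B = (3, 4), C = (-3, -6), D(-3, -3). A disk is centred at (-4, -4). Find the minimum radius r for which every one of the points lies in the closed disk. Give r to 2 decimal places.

10.63

The required radius is the distance from (-4, -4) to the farthest point.
Squared distances: 16, 113, 5, 2.
Maximum is 113, attained at B.
r = √113 ≈ 10.63.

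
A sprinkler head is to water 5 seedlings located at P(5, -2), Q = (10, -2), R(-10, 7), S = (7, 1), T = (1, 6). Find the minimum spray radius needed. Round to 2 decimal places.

10.97

The farthest pair is Q–R with squared distance 481. The circle on this segment as diameter has centre (0, 2.5) and r² = 481/4 = 120.25.
Check P: distance² to centre = 45.25 ≤ 120.25, so it lies inside.
All remaining points lie in this disk, and no smaller disk contains both endpoints, so this is the minimum enclosing circle.
r = √(120.25) ≈ 10.97.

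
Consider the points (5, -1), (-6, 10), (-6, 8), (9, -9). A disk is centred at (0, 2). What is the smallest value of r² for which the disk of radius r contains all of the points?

202

The required radius is the distance from (0, 2) to the farthest point.
Squared distances: 34, 100, 72, 202.
Maximum is 202, attained at (9, -9).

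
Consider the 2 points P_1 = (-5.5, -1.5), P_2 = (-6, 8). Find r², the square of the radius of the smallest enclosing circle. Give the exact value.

22.625

The smallest circle enclosing two points has them as diameter endpoints.
Centre = midpoint = (-5.75, 3.25); r² = |P_1P_2|²/4 = 90.5/4 = 22.625.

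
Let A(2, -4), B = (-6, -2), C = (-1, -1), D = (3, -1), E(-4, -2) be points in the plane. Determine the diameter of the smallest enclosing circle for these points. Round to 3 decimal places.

The farthest pair is B–D with squared distance 82. The circle on this segment as diameter has centre (-1.5, -1.5) and r² = 82/4 = 20.5.
Check A: distance² to centre = 18.5 ≤ 20.5, so it lies inside.
All remaining points lie in this disk, and no smaller disk contains both endpoints, so this is the minimum enclosing circle.
Diameter = 2r = 2√(20.5) ≈ 9.055.

9.055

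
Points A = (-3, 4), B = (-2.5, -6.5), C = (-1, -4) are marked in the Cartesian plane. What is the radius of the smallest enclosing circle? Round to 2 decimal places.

Side lengths²: AB² = 110.5, AC² = 68, BC² = 8.5.
Since AB² = 110.5 ≥ 68 + 8.5 = 76.5, the angle opposite AB is not acute, so the smallest enclosing circle has AB as diameter.
Centre = midpoint of AB = (-2.75, -1.25), r² = 110.5/4 = 27.625.
r = √(27.625) ≈ 5.26.

5.26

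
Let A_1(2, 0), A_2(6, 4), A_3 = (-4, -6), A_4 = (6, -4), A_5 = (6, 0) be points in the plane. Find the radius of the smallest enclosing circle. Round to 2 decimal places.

A smallest enclosing disk is always determined by at most three of the input points on its boundary.
The farthest pair is A_2–A_3 with squared distance 200. The circle on this segment as diameter has centre (1, -1) and r² = 200/4 = 50.
Check A_1: distance² to centre = 2 ≤ 50, so it lies inside.
All remaining points lie in this disk, and no smaller disk contains both endpoints, so this is the minimum enclosing circle.
r = √50 ≈ 7.07.

7.07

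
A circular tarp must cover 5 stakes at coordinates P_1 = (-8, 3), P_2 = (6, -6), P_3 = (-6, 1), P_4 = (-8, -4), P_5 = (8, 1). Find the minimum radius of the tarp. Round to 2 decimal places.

The minimum enclosing circle is determined by three boundary points: P_1, P_4, P_5.
Their circumcentre is (-0.3125, -0.5) with r² = 71.34765625.
The farthest remaining point P_2 is at distance² 70.09765625 ≤ 71.34765625.
r = √(71.34765625) ≈ 8.45.

8.45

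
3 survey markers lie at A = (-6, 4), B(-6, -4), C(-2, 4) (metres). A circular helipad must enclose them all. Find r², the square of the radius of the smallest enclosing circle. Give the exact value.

Side lengths²: AB² = 64, AC² = 16, BC² = 80.
Since BC² = 80 ≥ 64 + 16 = 80, the angle opposite BC is not acute, so the smallest enclosing circle has BC as diameter.
Centre = midpoint of BC = (-4, 0), r² = 80/4 = 20.

20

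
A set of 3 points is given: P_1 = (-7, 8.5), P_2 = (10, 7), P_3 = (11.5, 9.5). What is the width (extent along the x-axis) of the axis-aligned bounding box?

18.5

max x = 11.5, min x = -7, so width = 18.5.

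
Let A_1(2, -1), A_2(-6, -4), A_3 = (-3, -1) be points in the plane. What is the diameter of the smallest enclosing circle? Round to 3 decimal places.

8.544

Side lengths²: A_1A_2² = 73, A_1A_3² = 25, A_2A_3² = 18.
Since A_1A_2² = 73 ≥ 25 + 18 = 43, the angle opposite A_1A_2 is not acute, so the smallest enclosing circle has A_1A_2 as diameter.
Centre = midpoint of A_1A_2 = (-2, -2.5), r² = 73/4 = 18.25.
Diameter = 2r = 2√(18.25) ≈ 8.544.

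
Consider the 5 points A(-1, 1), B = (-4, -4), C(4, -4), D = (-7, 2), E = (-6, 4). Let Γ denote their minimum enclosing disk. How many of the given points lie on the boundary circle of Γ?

2

The minimum enclosing circle of a finite set is fixed by two of the points (as a diameter) or three (as a circumcircle).
The farthest pair is C–E with squared distance 164. The circle on this segment as diameter has centre (-1, 0) and r² = 164/4 = 41.
Check A: distance² to centre = 1 ≤ 41, so it lies inside.
All remaining points lie in this disk, and no smaller disk contains both endpoints, so this is the minimum enclosing circle.
The points at distance exactly r from the centre are C, E — 2 points.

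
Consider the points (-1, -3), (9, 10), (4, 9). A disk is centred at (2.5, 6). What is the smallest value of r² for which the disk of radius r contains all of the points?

93.25

The required radius is the distance from (2.5, 6) to the farthest point.
Squared distances: 93.25, 58.25, 11.25.
Maximum is 93.25, attained at (-1, -3).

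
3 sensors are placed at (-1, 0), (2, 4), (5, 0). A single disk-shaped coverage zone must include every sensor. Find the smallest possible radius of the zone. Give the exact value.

3.125

Call the three points A, B, C in the order given.
Side lengths²: AB² = 25, AC² = 36, BC² = 25.
Since AC² = 36 < 25 + 25 = 50, the triangle is acute, so the smallest enclosing circle is the circumcircle.
Circumcentre = (2, 0.875), r² = 9.765625.
r = √(9.765625) = 3.125.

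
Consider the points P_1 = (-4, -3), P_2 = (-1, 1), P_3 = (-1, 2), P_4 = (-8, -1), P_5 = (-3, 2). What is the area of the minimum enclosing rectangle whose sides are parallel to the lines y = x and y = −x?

30

In coordinates u = x + y, v = x − y the rectangle is axis-aligned; the map (x,y)→(u,v) scales areas by 2.
u-values: -7, 0, 1, -9, -1; range = 1 − (-9) = 10.
v-values: -1, -2, -3, -7, -5; range = -1 − (-7) = 6.
Area = (10 × 6) / 2 = 30.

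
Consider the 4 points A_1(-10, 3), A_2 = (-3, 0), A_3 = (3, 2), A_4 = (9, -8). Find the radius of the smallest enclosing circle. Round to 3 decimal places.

The minimum enclosing circle of a finite set is fixed by two of the points (as a diameter) or three (as a circumcircle).
The farthest pair is A_1–A_4 with squared distance 482. The circle on this segment as diameter has centre (-0.5, -2.5) and r² = 482/4 = 120.5.
Check A_2: distance² to centre = 12.5 ≤ 120.5, so it lies inside.
All remaining points lie in this disk, and no smaller disk contains both endpoints, so this is the minimum enclosing circle.
r = √(120.5) ≈ 10.977.

10.977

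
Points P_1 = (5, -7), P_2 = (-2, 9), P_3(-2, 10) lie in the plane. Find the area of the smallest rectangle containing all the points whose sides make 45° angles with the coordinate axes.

In coordinates u = x + y, v = x − y the rectangle is axis-aligned; the map (x,y)→(u,v) scales areas by 2.
u-values: -2, 7, 8; range = 8 − (-2) = 10.
v-values: 12, -11, -12; range = 12 − (-12) = 24.
Area = (10 × 24) / 2 = 120.

120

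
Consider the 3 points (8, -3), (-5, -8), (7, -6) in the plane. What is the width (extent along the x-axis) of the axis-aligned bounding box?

13

max x = 8, min x = -5, so width = 13.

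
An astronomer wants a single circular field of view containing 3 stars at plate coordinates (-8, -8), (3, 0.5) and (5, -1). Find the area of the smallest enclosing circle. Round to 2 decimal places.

171.22

Call the three points A, B, C in the order given.
Side lengths²: AB² = 193.25, AC² = 218, BC² = 6.25.
Since AC² = 218 ≥ 193.25 + 6.25 = 199.5, the angle opposite AC is not acute, so the smallest enclosing circle has AC as diameter.
Centre = midpoint of AC = (-1.5, -4.5), r² = 218/4 = 54.5.
Area = π·r² = π·54.5 ≈ 171.22.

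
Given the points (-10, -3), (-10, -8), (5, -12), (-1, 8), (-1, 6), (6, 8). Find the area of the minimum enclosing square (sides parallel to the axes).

The bounding box has width 16 and height 20.
An axis-aligned square enclosing the set must have side ≥ max(width, height).
So the minimum side is max(16, 20) = 20.
Area = 20² = 400.

400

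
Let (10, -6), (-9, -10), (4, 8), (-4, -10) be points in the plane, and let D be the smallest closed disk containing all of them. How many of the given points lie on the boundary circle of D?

The minimum enclosing circle is determined by three boundary points: (10, -6), (-9, -10), (4, 8).
Their circumcentre is (-0.7, -2.3) with r² = 128.18.
The farthest remaining point (-4, -10) is at distance² 70.18 ≤ 128.18.
The points at distance exactly r from the centre are (10, -6), (-9, -10), (4, 8) — 3 points.

3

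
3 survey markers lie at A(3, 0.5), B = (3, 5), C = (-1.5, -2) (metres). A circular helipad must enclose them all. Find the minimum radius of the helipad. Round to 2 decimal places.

4.16

Side lengths²: AB² = 20.25, AC² = 26.5, BC² = 69.25.
Since BC² = 69.25 ≥ 26.5 + 20.25 = 46.75, the angle opposite BC is not acute, so the smallest enclosing circle has BC as diameter.
Centre = midpoint of BC = (0.75, 1.5), r² = 69.25/4 = 17.3125.
r = √(17.3125) ≈ 4.16.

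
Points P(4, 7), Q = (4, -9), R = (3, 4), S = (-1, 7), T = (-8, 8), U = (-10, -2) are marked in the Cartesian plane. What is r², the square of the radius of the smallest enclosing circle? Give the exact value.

108.25

The minimum enclosing circle of a finite set is fixed by two of the points (as a diameter) or three (as a circumcircle).
The farthest pair is Q–T with squared distance 433. The circle on this segment as diameter has centre (-2, -0.5) and r² = 433/4 = 108.25.
Check P: distance² to centre = 92.25 ≤ 108.25, so it lies inside.
All remaining points lie in this disk, and no smaller disk contains both endpoints, so this is the minimum enclosing circle.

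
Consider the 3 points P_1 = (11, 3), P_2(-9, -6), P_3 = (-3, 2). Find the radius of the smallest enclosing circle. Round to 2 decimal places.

Side lengths²: P_1P_2² = 481, P_1P_3² = 197, P_2P_3² = 100.
Since P_1P_2² = 481 ≥ 197 + 100 = 297, the angle opposite P_1P_2 is not acute, so the smallest enclosing circle has P_1P_2 as diameter.
Centre = midpoint of P_1P_2 = (1, -1.5), r² = 481/4 = 120.25.
r = √(120.25) ≈ 10.97.

10.97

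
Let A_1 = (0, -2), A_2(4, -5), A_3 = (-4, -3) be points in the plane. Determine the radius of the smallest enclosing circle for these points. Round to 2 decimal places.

4.12

Side lengths²: A_1A_2² = 25, A_1A_3² = 17, A_2A_3² = 68.
Since A_2A_3² = 68 ≥ 25 + 17 = 42, the angle opposite A_2A_3 is not acute, so the smallest enclosing circle has A_2A_3 as diameter.
Centre = midpoint of A_2A_3 = (0, -4), r² = 68/4 = 17.
r = √17 ≈ 4.12.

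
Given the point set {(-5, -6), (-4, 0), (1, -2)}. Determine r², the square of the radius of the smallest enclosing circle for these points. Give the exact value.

Call the three points A, B, C in the order given.
Side lengths²: AB² = 37, AC² = 52, BC² = 29.
Since AC² = 52 < 37 + 29 = 66, the triangle is acute, so the smallest enclosing circle is the circumcircle.
Circumcentre = (-2.4375, -3.34375), r² = 13.6220703125.

13.6220703125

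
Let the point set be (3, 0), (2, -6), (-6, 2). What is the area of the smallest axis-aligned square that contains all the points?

The bounding box has width 9 and height 8.
An axis-aligned square enclosing the set must have side ≥ max(width, height).
So the minimum side is max(9, 8) = 9.
Area = 9² = 81.

81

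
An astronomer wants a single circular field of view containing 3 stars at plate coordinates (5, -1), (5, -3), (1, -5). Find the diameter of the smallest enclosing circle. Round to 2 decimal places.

Call the three points A, B, C in the order given.
Side lengths²: AB² = 4, AC² = 32, BC² = 20.
Since AC² = 32 ≥ 20 + 4 = 24, the angle opposite AC is not acute, so the smallest enclosing circle has AC as diameter.
Centre = midpoint of AC = (3, -3), r² = 32/4 = 8.
Diameter = 2r = 2√8 ≈ 5.66.

5.66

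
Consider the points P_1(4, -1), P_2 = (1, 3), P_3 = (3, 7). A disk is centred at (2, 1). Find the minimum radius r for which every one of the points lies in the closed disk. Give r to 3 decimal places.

The required radius is the distance from (2, 1) to the farthest point.
Squared distances: 8, 5, 37.
Maximum is 37, attained at P_3.
r = √37 ≈ 6.083.

6.083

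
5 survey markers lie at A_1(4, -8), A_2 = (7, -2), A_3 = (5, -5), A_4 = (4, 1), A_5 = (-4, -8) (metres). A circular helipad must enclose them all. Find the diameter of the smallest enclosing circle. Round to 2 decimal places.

12.55

The minimum enclosing circle is determined by three boundary points: A_2, A_4, A_5.
Their circumcentre is (45/34, -159/34) with r² = 22765/578.
The farthest remaining point A_1 is at distance² 10525/578 ≤ 22765/578.
Diameter = 2r = 2√(22765/578) ≈ 12.55.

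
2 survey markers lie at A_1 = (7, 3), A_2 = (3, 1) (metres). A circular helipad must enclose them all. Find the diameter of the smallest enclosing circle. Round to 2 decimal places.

The smallest circle enclosing two points has them as diameter endpoints.
Centre = midpoint = (5, 2); r² = |A_1A_2|²/4 = 20/4 = 5.
Diameter = 2r = 2√5 ≈ 4.47.

4.47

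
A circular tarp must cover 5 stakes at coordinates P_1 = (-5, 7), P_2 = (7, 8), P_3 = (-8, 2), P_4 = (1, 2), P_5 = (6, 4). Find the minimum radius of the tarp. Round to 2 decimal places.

A smallest enclosing disk is always determined by at most three of the input points on its boundary.
The farthest pair is P_2–P_3 with squared distance 261. The circle on this segment as diameter has centre (-0.5, 5) and r² = 261/4 = 65.25.
Check P_1: distance² to centre = 24.25 ≤ 65.25, so it lies inside.
All remaining points lie in this disk, and no smaller disk contains both endpoints, so this is the minimum enclosing circle.
r = √(65.25) ≈ 8.08.

8.08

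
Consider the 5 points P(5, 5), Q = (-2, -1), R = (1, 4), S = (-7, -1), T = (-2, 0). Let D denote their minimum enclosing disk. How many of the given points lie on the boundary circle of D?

2

The minimum enclosing circle of a finite set is fixed by two of the points (as a diameter) or three (as a circumcircle).
The farthest pair is P–S with squared distance 180. The circle on this segment as diameter has centre (-1, 2) and r² = 180/4 = 45.
Check Q: distance² to centre = 10 ≤ 45, so it lies inside.
All remaining points lie in this disk, and no smaller disk contains both endpoints, so this is the minimum enclosing circle.
The points at distance exactly r from the centre are P, S — 2 points.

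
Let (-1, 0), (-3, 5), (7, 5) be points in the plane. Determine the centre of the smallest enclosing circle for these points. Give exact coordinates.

Call the three points A, B, C in the order given.
Side lengths²: AB² = 29, AC² = 89, BC² = 100.
Since BC² = 100 < 89 + 29 = 118, the triangle is acute, so the smallest enclosing circle is the circumcircle.
Circumcentre = (2, 4.1), r² = 25.81.
Centre = (2, 4.1).

(2, 4.1)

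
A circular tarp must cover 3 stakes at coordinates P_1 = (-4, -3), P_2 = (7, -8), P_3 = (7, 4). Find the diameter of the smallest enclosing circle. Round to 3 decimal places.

14.322

Side lengths²: P_1P_2² = 146, P_1P_3² = 170, P_2P_3² = 144.
Since P_1P_3² = 170 < 146 + 144 = 290, the triangle is acute, so the smallest enclosing circle is the circumcircle.
Circumcentre = (34/11, -2), r² = 6205/121.
Diameter = 2r = 2√(6205/121) ≈ 14.322.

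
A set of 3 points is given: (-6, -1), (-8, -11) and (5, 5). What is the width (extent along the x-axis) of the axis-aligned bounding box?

13

max x = 5, min x = -8, so width = 13.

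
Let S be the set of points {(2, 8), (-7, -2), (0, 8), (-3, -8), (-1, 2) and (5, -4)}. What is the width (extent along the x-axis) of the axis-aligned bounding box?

12

max x = 5, min x = -7, so width = 12.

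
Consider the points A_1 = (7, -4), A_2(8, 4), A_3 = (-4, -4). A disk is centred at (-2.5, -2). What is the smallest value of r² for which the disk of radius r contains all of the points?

The required radius is the distance from (-2.5, -2) to the farthest point.
Squared distances: 94.25, 146.25, 6.25.
Maximum is 146.25, attained at A_2.

146.25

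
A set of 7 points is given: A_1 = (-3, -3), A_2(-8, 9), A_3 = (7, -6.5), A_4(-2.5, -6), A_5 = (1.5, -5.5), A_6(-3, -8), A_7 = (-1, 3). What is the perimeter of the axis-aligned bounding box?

64

Width = max x − min x = 7 − (-8) = 15.
Height = max y − min y = 9 − (-8) = 17.
Perimeter = 2(15 + 17) = 64.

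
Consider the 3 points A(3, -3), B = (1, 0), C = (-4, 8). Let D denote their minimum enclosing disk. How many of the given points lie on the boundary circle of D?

2

Side lengths²: AB² = 13, AC² = 170, BC² = 89.
Since AC² = 170 ≥ 89 + 13 = 102, the angle opposite AC is not acute, so the smallest enclosing circle has AC as diameter.
Centre = midpoint of AC = (-0.5, 2.5), r² = 170/4 = 42.5.
The points at distance exactly r from the centre are A, C — 2 points.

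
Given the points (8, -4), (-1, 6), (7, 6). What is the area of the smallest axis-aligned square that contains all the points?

The bounding box has width 9 and height 10.
An axis-aligned square enclosing the set must have side ≥ max(width, height).
So the minimum side is max(9, 10) = 10.
Area = 10² = 100.

100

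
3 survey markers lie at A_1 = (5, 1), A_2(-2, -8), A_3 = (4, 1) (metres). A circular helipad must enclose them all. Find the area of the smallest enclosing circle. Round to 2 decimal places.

Side lengths²: A_1A_2² = 130, A_1A_3² = 1, A_2A_3² = 117.
Since A_1A_2² = 130 ≥ 117 + 1 = 118, the angle opposite A_1A_2 is not acute, so the smallest enclosing circle has A_1A_2 as diameter.
Centre = midpoint of A_1A_2 = (1.5, -3.5), r² = 130/4 = 32.5.
Area = π·r² = π·32.5 ≈ 102.10.

102.10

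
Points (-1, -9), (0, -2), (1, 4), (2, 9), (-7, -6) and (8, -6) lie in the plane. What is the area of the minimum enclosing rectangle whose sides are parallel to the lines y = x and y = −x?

252

In coordinates u = x + y, v = x − y the rectangle is axis-aligned; the map (x,y)→(u,v) scales areas by 2.
u-values: -10, -2, 5, 11, -13, 2; range = 11 − (-13) = 24.
v-values: 8, 2, -3, -7, -1, 14; range = 14 − (-7) = 21.
Area = (24 × 21) / 2 = 252.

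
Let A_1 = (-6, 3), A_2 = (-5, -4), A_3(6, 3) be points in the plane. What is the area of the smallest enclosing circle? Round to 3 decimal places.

Side lengths²: A_1A_2² = 50, A_1A_3² = 144, A_2A_3² = 170.
Since A_2A_3² = 170 < 144 + 50 = 194, the triangle is acute, so the smallest enclosing circle is the circumcircle.
Circumcentre = (0, 2/7), r² = 2125/49.
Area = π·r² = π·2125/49 ≈ 136.243.

136.243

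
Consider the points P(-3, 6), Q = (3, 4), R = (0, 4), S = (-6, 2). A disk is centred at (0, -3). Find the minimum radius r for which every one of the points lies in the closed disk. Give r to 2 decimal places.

9.49

The required radius is the distance from (0, -3) to the farthest point.
Squared distances: 90, 58, 49, 61.
Maximum is 90, attained at P.
r = √90 ≈ 9.49.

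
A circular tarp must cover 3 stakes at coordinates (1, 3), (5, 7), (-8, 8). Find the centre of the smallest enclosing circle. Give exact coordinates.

(-1.5, 7.5)

Call the three points A, B, C in the order given.
Side lengths²: AB² = 32, AC² = 106, BC² = 170.
Since BC² = 170 ≥ 106 + 32 = 138, the angle opposite BC is not acute, so the smallest enclosing circle has BC as diameter.
Centre = midpoint of BC = (-1.5, 7.5), r² = 170/4 = 42.5.
Centre = (-1.5, 7.5).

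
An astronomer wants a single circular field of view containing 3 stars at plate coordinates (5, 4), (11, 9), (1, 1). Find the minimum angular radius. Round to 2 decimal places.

Call the three points A, B, C in the order given.
Side lengths²: AB² = 61, AC² = 25, BC² = 164.
Since BC² = 164 ≥ 61 + 25 = 86, the angle opposite BC is not acute, so the smallest enclosing circle has BC as diameter.
Centre = midpoint of BC = (6, 5), r² = 164/4 = 41.
r = √41 ≈ 6.40.

6.40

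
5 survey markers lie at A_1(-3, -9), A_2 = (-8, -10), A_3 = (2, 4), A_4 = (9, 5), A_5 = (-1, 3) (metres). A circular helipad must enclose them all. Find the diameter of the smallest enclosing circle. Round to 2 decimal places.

The farthest pair is A_2–A_4 with squared distance 514. The circle on this segment as diameter has centre (0.5, -2.5) and r² = 514/4 = 128.5.
Check A_1: distance² to centre = 54.5 ≤ 128.5, so it lies inside.
All remaining points lie in this disk, and no smaller disk contains both endpoints, so this is the minimum enclosing circle.
Diameter = 2r = 2√(128.5) ≈ 22.67.

22.67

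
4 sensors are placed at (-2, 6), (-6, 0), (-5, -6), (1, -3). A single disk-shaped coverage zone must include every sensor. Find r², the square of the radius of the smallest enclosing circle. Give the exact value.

38.25

The farthest pair is (-2, 6)–(-5, -6) with squared distance 153. The circle on this segment as diameter has centre (-3.5, 0) and r² = 153/4 = 38.25.
Check (-6, 0): distance² to centre = 6.25 ≤ 38.25, so it lies inside.
All remaining points lie in this disk, and no smaller disk contains both endpoints, so this is the minimum enclosing circle.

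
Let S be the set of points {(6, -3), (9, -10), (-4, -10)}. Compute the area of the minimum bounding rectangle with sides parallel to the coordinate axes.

x ranges over [-4, 9], width 13.
y ranges over [-10, -3], height 7.
Area = 13 × 7 = 91.

91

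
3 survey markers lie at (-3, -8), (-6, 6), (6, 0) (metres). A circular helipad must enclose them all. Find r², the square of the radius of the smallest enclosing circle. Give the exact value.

Call the three points A, B, C in the order given.
Side lengths²: AB² = 205, AC² = 145, BC² = 180.
Since AB² = 205 < 180 + 145 = 325, the triangle is acute, so the smallest enclosing circle is the circumcircle.
Circumcentre = (-1.7, -0.4), r² = 59.45.

59.45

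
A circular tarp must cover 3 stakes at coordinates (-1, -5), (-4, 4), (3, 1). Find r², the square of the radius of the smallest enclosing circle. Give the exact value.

Call the three points A, B, C in the order given.
Side lengths²: AB² = 90, AC² = 52, BC² = 58.
Since AB² = 90 < 58 + 52 = 110, the triangle is acute, so the smallest enclosing circle is the circumcircle.
Circumcentre = (-5/3, -2/9), r² = 1885/81.

1885/81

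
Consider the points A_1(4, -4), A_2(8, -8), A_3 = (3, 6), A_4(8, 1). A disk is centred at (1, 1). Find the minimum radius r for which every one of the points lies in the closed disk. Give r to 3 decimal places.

11.402

The required radius is the distance from (1, 1) to the farthest point.
Squared distances: 34, 130, 29, 49.
Maximum is 130, attained at A_2.
r = √130 ≈ 11.402.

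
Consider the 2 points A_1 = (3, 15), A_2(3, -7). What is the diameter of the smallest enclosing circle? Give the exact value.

22

The smallest circle enclosing two points has them as diameter endpoints.
Centre = midpoint = (3, 4); r² = |A_1A_2|²/4 = 484/4 = 121.
Diameter = 2r = 2√121 = 22.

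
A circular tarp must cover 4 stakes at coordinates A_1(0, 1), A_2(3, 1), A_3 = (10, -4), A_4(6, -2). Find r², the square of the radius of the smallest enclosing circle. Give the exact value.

31.25

A smallest enclosing disk is always determined by at most three of the input points on its boundary.
The farthest pair is A_1–A_3 with squared distance 125. The circle on this segment as diameter has centre (5, -1.5) and r² = 125/4 = 31.25.
Check A_2: distance² to centre = 10.25 ≤ 31.25, so it lies inside.
All remaining points lie in this disk, and no smaller disk contains both endpoints, so this is the minimum enclosing circle.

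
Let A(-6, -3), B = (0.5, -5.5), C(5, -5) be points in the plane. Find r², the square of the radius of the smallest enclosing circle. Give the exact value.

Side lengths²: AB² = 48.5, AC² = 125, BC² = 20.5.
Since AC² = 125 ≥ 48.5 + 20.5 = 69, the angle opposite AC is not acute, so the smallest enclosing circle has AC as diameter.
Centre = midpoint of AC = (-0.5, -4), r² = 125/4 = 31.25.

31.25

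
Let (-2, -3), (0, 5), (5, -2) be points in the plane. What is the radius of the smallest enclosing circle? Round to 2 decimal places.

4.64

Call the three points A, B, C in the order given.
Side lengths²: AB² = 68, AC² = 50, BC² = 74.
Since BC² = 74 < 68 + 50 = 118, the triangle is acute, so the smallest enclosing circle is the circumcircle.
Circumcentre = (29/27, 13/27), r² = 15725/729.
r = √(15725/729) ≈ 4.64.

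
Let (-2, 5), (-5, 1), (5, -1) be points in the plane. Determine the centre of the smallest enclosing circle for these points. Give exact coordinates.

Call the three points A, B, C in the order given.
Side lengths²: AB² = 25, AC² = 85, BC² = 104.
Since BC² = 104 < 85 + 25 = 110, the triangle is acute, so the smallest enclosing circle is the circumcircle.
Circumcentre = (3/46, 15/46), r² = 27625/1058.
Centre = (3/46, 15/46).

(3/46, 15/46)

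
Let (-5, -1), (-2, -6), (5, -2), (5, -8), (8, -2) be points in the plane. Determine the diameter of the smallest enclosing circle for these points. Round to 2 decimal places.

13.18

The minimum enclosing circle of a finite set is fixed by two of the points (as a diameter) or three (as a circumcircle).
The minimum enclosing circle is determined by three boundary points: (-5, -1), (5, -8), (8, -2).
Their circumcentre is (77/54, -133/54) with r² = 63325/1458.
The farthest remaining point (-2, -6) is at distance² 35353/1458 ≤ 63325/1458.
Diameter = 2r = 2√(63325/1458) ≈ 13.18.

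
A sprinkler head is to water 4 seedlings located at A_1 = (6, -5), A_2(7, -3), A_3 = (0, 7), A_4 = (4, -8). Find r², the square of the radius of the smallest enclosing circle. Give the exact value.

60.25

A smallest enclosing disk is always determined by at most three of the input points on its boundary.
The farthest pair is A_3–A_4 with squared distance 241. The circle on this segment as diameter has centre (2, -0.5) and r² = 241/4 = 60.25.
Check A_1: distance² to centre = 36.25 ≤ 60.25, so it lies inside.
All remaining points lie in this disk, and no smaller disk contains both endpoints, so this is the minimum enclosing circle.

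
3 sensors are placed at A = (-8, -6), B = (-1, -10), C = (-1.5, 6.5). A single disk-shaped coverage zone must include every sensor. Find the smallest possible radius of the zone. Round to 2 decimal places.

Side lengths²: AB² = 65, AC² = 198.5, BC² = 272.5.
Since BC² = 272.5 ≥ 198.5 + 65 = 263.5, the angle opposite BC is not acute, so the smallest enclosing circle has BC as diameter.
Centre = midpoint of BC = (-1.25, -1.75), r² = 272.5/4 = 68.125.
r = √(68.125) ≈ 8.25.

8.25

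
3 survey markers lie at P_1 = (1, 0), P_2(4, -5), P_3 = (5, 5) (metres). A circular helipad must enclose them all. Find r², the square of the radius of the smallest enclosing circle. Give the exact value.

25.25

Side lengths²: P_1P_2² = 34, P_1P_3² = 41, P_2P_3² = 101.
Since P_2P_3² = 101 ≥ 41 + 34 = 75, the angle opposite P_2P_3 is not acute, so the smallest enclosing circle has P_2P_3 as diameter.
Centre = midpoint of P_2P_3 = (4.5, 0), r² = 101/4 = 25.25.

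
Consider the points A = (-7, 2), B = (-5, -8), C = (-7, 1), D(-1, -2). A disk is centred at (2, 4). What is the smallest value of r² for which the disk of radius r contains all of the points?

193

The required radius is the distance from (2, 4) to the farthest point.
Squared distances: 85, 193, 90, 45.
Maximum is 193, attained at B.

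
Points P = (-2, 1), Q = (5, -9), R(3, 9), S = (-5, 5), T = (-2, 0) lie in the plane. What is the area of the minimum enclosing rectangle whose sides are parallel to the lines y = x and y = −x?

192

In coordinates u = x + y, v = x − y the rectangle is axis-aligned; the map (x,y)→(u,v) scales areas by 2.
u-values: -1, -4, 12, 0, -2; range = 12 − (-4) = 16.
v-values: -3, 14, -6, -10, -2; range = 14 − (-10) = 24.
Area = (16 × 24) / 2 = 192.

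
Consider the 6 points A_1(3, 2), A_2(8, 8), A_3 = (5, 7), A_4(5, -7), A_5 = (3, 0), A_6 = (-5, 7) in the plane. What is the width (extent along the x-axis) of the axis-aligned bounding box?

max x = 8, min x = -5, so width = 13.

13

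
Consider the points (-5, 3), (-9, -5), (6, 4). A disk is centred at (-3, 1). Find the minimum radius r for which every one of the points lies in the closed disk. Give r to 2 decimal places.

9.49

The required radius is the distance from (-3, 1) to the farthest point.
Squared distances: 8, 72, 90.
Maximum is 90, attained at (6, 4).
r = √90 ≈ 9.49.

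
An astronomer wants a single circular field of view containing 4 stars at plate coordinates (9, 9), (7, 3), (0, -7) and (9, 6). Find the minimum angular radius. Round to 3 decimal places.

9.179

A smallest enclosing disk is always determined by at most three of the input points on its boundary.
The farthest pair is (9, 9)–(0, -7) with squared distance 337. The circle on this segment as diameter has centre (4.5, 1) and r² = 337/4 = 84.25.
Check (7, 3): distance² to centre = 10.25 ≤ 84.25, so it lies inside.
All remaining points lie in this disk, and no smaller disk contains both endpoints, so this is the minimum enclosing circle.
r = √(84.25) ≈ 9.179.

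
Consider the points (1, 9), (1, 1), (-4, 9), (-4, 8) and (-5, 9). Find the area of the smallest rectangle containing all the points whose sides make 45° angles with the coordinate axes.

In coordinates u = x + y, v = x − y the rectangle is axis-aligned; the map (x,y)→(u,v) scales areas by 2.
u-values: 10, 2, 5, 4, 4; range = 10 − 2 = 8.
v-values: -8, 0, -13, -12, -14; range = 0 − (-14) = 14.
Area = (8 × 14) / 2 = 56.

56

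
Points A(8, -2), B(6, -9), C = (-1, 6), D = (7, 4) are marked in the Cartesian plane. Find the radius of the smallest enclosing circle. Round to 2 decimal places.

The farthest pair is B–C with squared distance 274. The circle on this segment as diameter has centre (2.5, -1.5) and r² = 274/4 = 68.5.
Check A: distance² to centre = 30.5 ≤ 68.5, so it lies inside.
All remaining points lie in this disk, and no smaller disk contains both endpoints, so this is the minimum enclosing circle.
r = √(68.5) ≈ 8.28.

8.28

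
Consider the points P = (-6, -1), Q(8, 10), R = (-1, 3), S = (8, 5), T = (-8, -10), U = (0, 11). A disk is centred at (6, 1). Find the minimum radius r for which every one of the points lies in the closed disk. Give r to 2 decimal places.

17.80

The required radius is the distance from (6, 1) to the farthest point.
Squared distances: 148, 85, 53, 20, 317, 136.
Maximum is 317, attained at T.
r = √317 ≈ 17.80.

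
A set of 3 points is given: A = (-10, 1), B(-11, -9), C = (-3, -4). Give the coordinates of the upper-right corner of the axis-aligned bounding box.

(-3, 1)

x-range [-11, -3], y-range [-9, 1].
The upper-right corner is (-3, 1).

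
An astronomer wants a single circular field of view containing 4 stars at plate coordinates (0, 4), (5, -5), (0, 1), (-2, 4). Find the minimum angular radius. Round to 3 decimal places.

5.701

By Welzl's lemma the MEC is supported by two points (diametrically opposite) or three points (on a circumcircle).
The farthest pair is (5, -5)–(-2, 4) with squared distance 130. The circle on this segment as diameter has centre (1.5, -0.5) and r² = 130/4 = 32.5.
Check (0, 4): distance² to centre = 22.5 ≤ 32.5, so it lies inside.
All remaining points lie in this disk, and no smaller disk contains both endpoints, so this is the minimum enclosing circle.
r = √(32.5) ≈ 5.701.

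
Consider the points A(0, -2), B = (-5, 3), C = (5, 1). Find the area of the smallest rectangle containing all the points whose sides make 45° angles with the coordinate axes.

48

In coordinates u = x + y, v = x − y the rectangle is axis-aligned; the map (x,y)→(u,v) scales areas by 2.
u-values: -2, -2, 6; range = 6 − (-2) = 8.
v-values: 2, -8, 4; range = 4 − (-8) = 12.
Area = (8 × 12) / 2 = 48.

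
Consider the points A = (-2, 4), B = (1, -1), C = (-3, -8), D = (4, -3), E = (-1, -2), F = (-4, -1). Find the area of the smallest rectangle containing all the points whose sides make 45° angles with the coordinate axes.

84.5

In coordinates u = x + y, v = x − y the rectangle is axis-aligned; the map (x,y)→(u,v) scales areas by 2.
u-values: 2, 0, -11, 1, -3, -5; range = 2 − (-11) = 13.
v-values: -6, 2, 5, 7, 1, -3; range = 7 − (-6) = 13.
Area = (13 × 13) / 2 = 84.5.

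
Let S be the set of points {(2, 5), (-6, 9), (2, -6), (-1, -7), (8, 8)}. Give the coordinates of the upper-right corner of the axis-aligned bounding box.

x-range [-6, 8], y-range [-7, 9].
The upper-right corner is (8, 9).

(8, 9)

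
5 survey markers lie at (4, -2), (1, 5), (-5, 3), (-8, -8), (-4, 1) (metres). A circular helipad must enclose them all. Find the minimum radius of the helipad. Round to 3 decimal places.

7.906

A smallest enclosing disk is always determined by at most three of the input points on its boundary.
The farthest pair is (1, 5)–(-8, -8) with squared distance 250. The circle on this segment as diameter has centre (-3.5, -1.5) and r² = 250/4 = 62.5.
Check (4, -2): distance² to centre = 56.5 ≤ 62.5, so it lies inside.
All remaining points lie in this disk, and no smaller disk contains both endpoints, so this is the minimum enclosing circle.
r = √(62.5) ≈ 7.906.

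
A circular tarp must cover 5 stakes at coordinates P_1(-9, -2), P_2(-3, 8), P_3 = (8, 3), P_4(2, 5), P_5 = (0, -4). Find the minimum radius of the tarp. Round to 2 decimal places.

By Welzl's lemma the MEC is supported by two points (diametrically opposite) or three points (on a circumcircle).
The farthest pair is P_1–P_3 with squared distance 314. The circle on this segment as diameter has centre (-0.5, 0.5) and r² = 314/4 = 78.5.
Check P_2: distance² to centre = 62.5 ≤ 78.5, so it lies inside.
All remaining points lie in this disk, and no smaller disk contains both endpoints, so this is the minimum enclosing circle.
r = √(78.5) ≈ 8.86.

8.86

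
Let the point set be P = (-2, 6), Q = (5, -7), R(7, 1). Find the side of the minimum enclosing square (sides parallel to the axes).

The bounding box has width 9 and height 13.
An axis-aligned square enclosing the set must have side ≥ max(width, height).
So the minimum side is max(9, 13) = 13.

13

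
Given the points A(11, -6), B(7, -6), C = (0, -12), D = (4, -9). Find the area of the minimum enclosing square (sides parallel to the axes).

The bounding box has width 11 and height 6.
An axis-aligned square enclosing the set must have side ≥ max(width, height).
So the minimum side is max(11, 6) = 11.
Area = 11² = 121.

121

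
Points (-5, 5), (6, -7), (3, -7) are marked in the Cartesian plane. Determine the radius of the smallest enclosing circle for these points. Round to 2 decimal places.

8.14

Call the three points A, B, C in the order given.
Side lengths²: AB² = 265, AC² = 208, BC² = 9.
Since AB² = 265 ≥ 208 + 9 = 217, the angle opposite AB is not acute, so the smallest enclosing circle has AB as diameter.
Centre = midpoint of AB = (0.5, -1), r² = 265/4 = 66.25.
r = √(66.25) ≈ 8.14.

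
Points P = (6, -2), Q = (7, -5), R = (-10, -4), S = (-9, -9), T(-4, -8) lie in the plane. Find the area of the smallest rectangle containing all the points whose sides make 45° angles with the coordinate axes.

In coordinates u = x + y, v = x − y the rectangle is axis-aligned; the map (x,y)→(u,v) scales areas by 2.
u-values: 4, 2, -14, -18, -12; range = 4 − (-18) = 22.
v-values: 8, 12, -6, 0, 4; range = 12 − (-6) = 18.
Area = (22 × 18) / 2 = 198.

198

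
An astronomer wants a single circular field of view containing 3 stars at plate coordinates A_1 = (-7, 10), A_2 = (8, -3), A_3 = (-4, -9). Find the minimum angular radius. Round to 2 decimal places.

Side lengths²: A_1A_2² = 394, A_1A_3² = 370, A_2A_3² = 180.
Since A_1A_2² = 394 < 370 + 180 = 550, the triangle is acute, so the smallest enclosing circle is the circumcircle.
Circumcentre = (-64/41, 46/41), r² = 182225/1681.
r = √(182225/1681) ≈ 10.41.

10.41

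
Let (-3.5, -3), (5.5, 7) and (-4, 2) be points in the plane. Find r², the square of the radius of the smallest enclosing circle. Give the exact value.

Call the three points A, B, C in the order given.
Side lengths²: AB² = 181, AC² = 25.25, BC² = 115.25.
Since AB² = 181 ≥ 115.25 + 25.25 = 140.5, the angle opposite AB is not acute, so the smallest enclosing circle has AB as diameter.
Centre = midpoint of AB = (1, 2), r² = 181/4 = 45.25.

45.25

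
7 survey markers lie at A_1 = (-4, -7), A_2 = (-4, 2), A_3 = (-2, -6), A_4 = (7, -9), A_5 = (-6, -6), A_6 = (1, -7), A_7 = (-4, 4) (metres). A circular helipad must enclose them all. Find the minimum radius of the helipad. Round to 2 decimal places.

8.51

A smallest enclosing disk is always determined by at most three of the input points on its boundary.
The farthest pair is A_4–A_7 with squared distance 290. The circle on this segment as diameter has centre (1.5, -2.5) and r² = 290/4 = 72.5.
Check A_1: distance² to centre = 50.5 ≤ 72.5, so it lies inside.
All remaining points lie in this disk, and no smaller disk contains both endpoints, so this is the minimum enclosing circle.
r = √(72.5) ≈ 8.51.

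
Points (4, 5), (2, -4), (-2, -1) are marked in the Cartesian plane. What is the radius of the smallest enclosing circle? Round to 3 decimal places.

Call the three points A, B, C in the order given.
Side lengths²: AB² = 85, AC² = 72, BC² = 25.
Since AB² = 85 < 72 + 25 = 97, the triangle is acute, so the smallest enclosing circle is the circumcircle.
Circumcentre = (33/14, 9/14), r² = 2125/98.
r = √(2125/98) ≈ 4.657.

4.657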